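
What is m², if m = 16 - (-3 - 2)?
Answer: 441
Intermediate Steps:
m = 21 (m = 16 - 1*(-5) = 16 + 5 = 21)
m² = 21² = 441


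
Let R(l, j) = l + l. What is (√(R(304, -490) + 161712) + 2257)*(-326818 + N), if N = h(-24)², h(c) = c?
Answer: -736328194 - 1304968*√10145 ≈ -8.6777e+8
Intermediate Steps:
R(l, j) = 2*l
N = 576 (N = (-24)² = 576)
(√(R(304, -490) + 161712) + 2257)*(-326818 + N) = (√(2*304 + 161712) + 2257)*(-326818 + 576) = (√(608 + 161712) + 2257)*(-326242) = (√162320 + 2257)*(-326242) = (4*√10145 + 2257)*(-326242) = (2257 + 4*√10145)*(-326242) = -736328194 - 1304968*√10145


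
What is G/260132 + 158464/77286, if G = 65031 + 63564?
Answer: 25580075209/10052280876 ≈ 2.5447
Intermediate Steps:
G = 128595
G/260132 + 158464/77286 = 128595/260132 + 158464/77286 = 128595*(1/260132) + 158464*(1/77286) = 128595/260132 + 79232/38643 = 25580075209/10052280876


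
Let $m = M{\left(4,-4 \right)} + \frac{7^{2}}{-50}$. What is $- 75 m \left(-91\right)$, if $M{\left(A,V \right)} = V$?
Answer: $- \frac{67977}{2} \approx -33989.0$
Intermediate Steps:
$m = - \frac{249}{50}$ ($m = -4 + \frac{7^{2}}{-50} = -4 + 49 \left(- \frac{1}{50}\right) = -4 - \frac{49}{50} = - \frac{249}{50} \approx -4.98$)
$- 75 m \left(-91\right) = \left(-75\right) \left(- \frac{249}{50}\right) \left(-91\right) = \frac{747}{2} \left(-91\right) = - \frac{67977}{2}$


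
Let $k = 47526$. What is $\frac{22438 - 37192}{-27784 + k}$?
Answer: $- \frac{7377}{9871} \approx -0.74734$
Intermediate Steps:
$\frac{22438 - 37192}{-27784 + k} = \frac{22438 - 37192}{-27784 + 47526} = - \frac{14754}{19742} = \left(-14754\right) \frac{1}{19742} = - \frac{7377}{9871}$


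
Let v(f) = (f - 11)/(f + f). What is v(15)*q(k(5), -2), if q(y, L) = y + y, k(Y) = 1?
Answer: 4/15 ≈ 0.26667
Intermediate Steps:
v(f) = (-11 + f)/(2*f) (v(f) = (-11 + f)/((2*f)) = (-11 + f)*(1/(2*f)) = (-11 + f)/(2*f))
q(y, L) = 2*y
v(15)*q(k(5), -2) = ((1/2)*(-11 + 15)/15)*(2*1) = ((1/2)*(1/15)*4)*2 = (2/15)*2 = 4/15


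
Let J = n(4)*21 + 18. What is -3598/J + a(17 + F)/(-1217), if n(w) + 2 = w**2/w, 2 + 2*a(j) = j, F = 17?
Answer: -2189863/36510 ≈ -59.980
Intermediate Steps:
a(j) = -1 + j/2
n(w) = -2 + w (n(w) = -2 + w**2/w = -2 + w)
J = 60 (J = (-2 + 4)*21 + 18 = 2*21 + 18 = 42 + 18 = 60)
-3598/J + a(17 + F)/(-1217) = -3598/60 + (-1 + (17 + 17)/2)/(-1217) = -3598*1/60 + (-1 + (1/2)*34)*(-1/1217) = -1799/30 + (-1 + 17)*(-1/1217) = -1799/30 + 16*(-1/1217) = -1799/30 - 16/1217 = -2189863/36510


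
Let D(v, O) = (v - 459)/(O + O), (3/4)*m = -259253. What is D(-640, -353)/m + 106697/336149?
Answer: 78115016687731/246104926032328 ≈ 0.31741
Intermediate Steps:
m = -1037012/3 (m = (4/3)*(-259253) = -1037012/3 ≈ -3.4567e+5)
D(v, O) = (-459 + v)/(2*O) (D(v, O) = (-459 + v)/((2*O)) = (-459 + v)*(1/(2*O)) = (-459 + v)/(2*O))
D(-640, -353)/m + 106697/336149 = ((½)*(-459 - 640)/(-353))/(-1037012/3) + 106697/336149 = ((½)*(-1/353)*(-1099))*(-3/1037012) + 106697*(1/336149) = (1099/706)*(-3/1037012) + 106697/336149 = -3297/732130472 + 106697/336149 = 78115016687731/246104926032328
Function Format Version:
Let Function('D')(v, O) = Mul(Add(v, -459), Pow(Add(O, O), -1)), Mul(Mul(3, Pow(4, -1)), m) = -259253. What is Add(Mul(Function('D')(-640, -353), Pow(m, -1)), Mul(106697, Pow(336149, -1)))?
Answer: Rational(78115016687731, 246104926032328) ≈ 0.31741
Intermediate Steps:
m = Rational(-1037012, 3) (m = Mul(Rational(4, 3), -259253) = Rational(-1037012, 3) ≈ -3.4567e+5)
Function('D')(v, O) = Mul(Rational(1, 2), Pow(O, -1), Add(-459, v)) (Function('D')(v, O) = Mul(Add(-459, v), Pow(Mul(2, O), -1)) = Mul(Add(-459, v), Mul(Rational(1, 2), Pow(O, -1))) = Mul(Rational(1, 2), Pow(O, -1), Add(-459, v)))
Add(Mul(Function('D')(-640, -353), Pow(m, -1)), Mul(106697, Pow(336149, -1))) = Add(Mul(Mul(Rational(1, 2), Pow(-353, -1), Add(-459, -640)), Pow(Rational(-1037012, 3), -1)), Mul(106697, Pow(336149, -1))) = Add(Mul(Mul(Rational(1, 2), Rational(-1, 353), -1099), Rational(-3, 1037012)), Mul(106697, Rational(1, 336149))) = Add(Mul(Rational(1099, 706), Rational(-3, 1037012)), Rational(106697, 336149)) = Add(Rational(-3297, 732130472), Rational(106697, 336149)) = Rational(78115016687731, 246104926032328)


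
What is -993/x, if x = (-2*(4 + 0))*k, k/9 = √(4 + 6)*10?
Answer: 331*√10/2400 ≈ 0.43613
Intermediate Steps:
k = 90*√10 (k = 9*(√(4 + 6)*10) = 9*(√10*10) = 9*(10*√10) = 90*√10 ≈ 284.60)
x = -720*√10 (x = (-2*(4 + 0))*(90*√10) = (-2*4)*(90*√10) = -720*√10 ≈ -2276.8)
-993/x = -993*(-√10/7200) = -(-331)*√10/2400 = 331*√10/2400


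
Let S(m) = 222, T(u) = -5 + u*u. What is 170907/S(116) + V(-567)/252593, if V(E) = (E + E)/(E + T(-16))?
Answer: 568403849861/738329339 ≈ 769.85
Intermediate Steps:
T(u) = -5 + u²
V(E) = 2*E/(251 + E) (V(E) = (E + E)/(E + (-5 + (-16)²)) = (2*E)/(E + (-5 + 256)) = (2*E)/(E + 251) = (2*E)/(251 + E) = 2*E/(251 + E))
170907/S(116) + V(-567)/252593 = 170907/222 + (2*(-567)/(251 - 567))/252593 = 170907*(1/222) + (2*(-567)/(-316))*(1/252593) = 56969/74 + (2*(-567)*(-1/316))*(1/252593) = 56969/74 + (567/158)*(1/252593) = 56969/74 + 567/39909694 = 568403849861/738329339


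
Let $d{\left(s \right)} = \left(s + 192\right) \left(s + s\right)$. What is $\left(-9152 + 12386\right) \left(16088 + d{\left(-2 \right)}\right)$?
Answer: $49570752$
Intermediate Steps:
$d{\left(s \right)} = 2 s \left(192 + s\right)$ ($d{\left(s \right)} = \left(192 + s\right) 2 s = 2 s \left(192 + s\right)$)
$\left(-9152 + 12386\right) \left(16088 + d{\left(-2 \right)}\right) = \left(-9152 + 12386\right) \left(16088 + 2 \left(-2\right) \left(192 - 2\right)\right) = 3234 \left(16088 + 2 \left(-2\right) 190\right) = 3234 \left(16088 - 760\right) = 3234 \cdot 15328 = 49570752$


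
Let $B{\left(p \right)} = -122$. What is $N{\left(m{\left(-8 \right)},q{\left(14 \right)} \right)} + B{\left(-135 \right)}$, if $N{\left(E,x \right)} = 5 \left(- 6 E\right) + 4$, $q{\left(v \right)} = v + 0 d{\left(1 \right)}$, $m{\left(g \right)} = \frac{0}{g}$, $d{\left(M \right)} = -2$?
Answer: $-118$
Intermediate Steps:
$m{\left(g \right)} = 0$
$q{\left(v \right)} = v$ ($q{\left(v \right)} = v + 0 \left(-2\right) = v + 0 = v$)
$N{\left(E,x \right)} = 4 - 30 E$ ($N{\left(E,x \right)} = - 30 E + 4 = 4 - 30 E$)
$N{\left(m{\left(-8 \right)},q{\left(14 \right)} \right)} + B{\left(-135 \right)} = \left(4 - 0\right) - 122 = \left(4 + 0\right) - 122 = 4 - 122 = -118$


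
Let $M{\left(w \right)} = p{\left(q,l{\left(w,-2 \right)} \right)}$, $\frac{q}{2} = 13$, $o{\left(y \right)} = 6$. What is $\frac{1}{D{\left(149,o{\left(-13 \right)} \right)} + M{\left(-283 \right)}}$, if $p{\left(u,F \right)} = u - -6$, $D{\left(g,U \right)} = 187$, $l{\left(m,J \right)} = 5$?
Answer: $\frac{1}{219} \approx 0.0045662$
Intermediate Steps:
$q = 26$ ($q = 2 \cdot 13 = 26$)
$p{\left(u,F \right)} = 6 + u$ ($p{\left(u,F \right)} = u + 6 = 6 + u$)
$M{\left(w \right)} = 32$ ($M{\left(w \right)} = 6 + 26 = 32$)
$\frac{1}{D{\left(149,o{\left(-13 \right)} \right)} + M{\left(-283 \right)}} = \frac{1}{187 + 32} = \frac{1}{219}$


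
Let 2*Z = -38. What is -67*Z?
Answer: 1273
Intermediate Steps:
Z = -19 (Z = (½)*(-38) = -19)
-67*Z = -67*(-19) = 1273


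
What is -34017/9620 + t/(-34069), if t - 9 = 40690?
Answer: -1550449553/327743780 ≈ -4.7307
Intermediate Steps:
t = 40699 (t = 9 + 40690 = 40699)
-34017/9620 + t/(-34069) = -34017/9620 + 40699/(-34069) = -34017*1/9620 + 40699*(-1/34069) = -34017/9620 - 40699/34069 = -1550449553/327743780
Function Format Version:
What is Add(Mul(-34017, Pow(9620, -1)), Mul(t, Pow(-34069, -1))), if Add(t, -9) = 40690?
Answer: Rational(-1550449553, 327743780) ≈ -4.7307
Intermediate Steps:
t = 40699 (t = Add(9, 40690) = 40699)
Add(Mul(-34017, Pow(9620, -1)), Mul(t, Pow(-34069, -1))) = Add(Mul(-34017, Pow(9620, -1)), Mul(40699, Pow(-34069, -1))) = Add(Mul(-34017, Rational(1, 9620)), Mul(40699, Rational(-1, 34069))) = Add(Rational(-34017, 9620), Rational(-40699, 34069)) = Rational(-1550449553, 327743780)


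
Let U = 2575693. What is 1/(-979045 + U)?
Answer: 1/1596648 ≈ 6.2631e-7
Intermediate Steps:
1/(-979045 + U) = 1/(-979045 + 2575693) = 1/1596648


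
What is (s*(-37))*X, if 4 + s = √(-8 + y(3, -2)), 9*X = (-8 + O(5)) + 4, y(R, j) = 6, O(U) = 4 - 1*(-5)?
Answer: 740/9 - 185*I*√2/9 ≈ 82.222 - 29.07*I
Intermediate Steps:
O(U) = 9 (O(U) = 4 + 5 = 9)
X = 5/9 (X = ((-8 + 9) + 4)/9 = (1 + 4)/9 = (⅑)*5 = 5/9 ≈ 0.55556)
s = -4 + I*√2 (s = -4 + √(-8 + 6) = -4 + √(-2) = -4 + I*√2 ≈ -4.0 + 1.4142*I)
(s*(-37))*X = ((-4 + I*√2)*(-37))*(5/9) = (148 - 37*I*√2)*(5/9) = 740/9 - 185*I*√2/9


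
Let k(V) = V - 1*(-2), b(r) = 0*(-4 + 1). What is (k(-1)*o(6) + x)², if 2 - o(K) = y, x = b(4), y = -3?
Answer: 25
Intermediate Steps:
b(r) = 0 (b(r) = 0*(-3) = 0)
x = 0
o(K) = 5 (o(K) = 2 - 1*(-3) = 2 + 3 = 5)
k(V) = 2 + V (k(V) = V + 2 = 2 + V)
(k(-1)*o(6) + x)² = ((2 - 1)*5 + 0)² = (1*5 + 0)² = (5 + 0)² = 5² = 25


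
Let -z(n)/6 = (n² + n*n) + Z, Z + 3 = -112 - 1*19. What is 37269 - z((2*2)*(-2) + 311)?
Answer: 1138173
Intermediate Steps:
Z = -134 (Z = -3 + (-112 - 1*19) = -3 + (-112 - 19) = -3 - 131 = -134)
z(n) = 804 - 12*n² (z(n) = -6*((n² + n*n) - 134) = -6*((n² + n²) - 134) = -6*(2*n² - 134) = -6*(-134 + 2*n²) = 804 - 12*n²)
37269 - z((2*2)*(-2) + 311) = 37269 - (804 - 12*((2*2)*(-2) + 311)²) = 37269 - (804 - 12*(4*(-2) + 311)²) = 37269 - (804 - 12*(-8 + 311)²) = 37269 - (804 - 12*303²) = 37269 - (804 - 12*91809) = 37269 - (804 - 1101708) = 37269 - 1*(-1100904) = 37269 + 1100904 = 1138173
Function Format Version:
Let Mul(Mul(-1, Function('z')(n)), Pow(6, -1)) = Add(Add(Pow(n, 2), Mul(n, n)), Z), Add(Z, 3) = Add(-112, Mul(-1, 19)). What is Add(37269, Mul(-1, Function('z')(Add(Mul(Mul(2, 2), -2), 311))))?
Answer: 1138173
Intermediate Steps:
Z = -134 (Z = Add(-3, Add(-112, Mul(-1, 19))) = Add(-3, Add(-112, -19)) = Add(-3, -131) = -134)
Function('z')(n) = Add(804, Mul(-12, Pow(n, 2))) (Function('z')(n) = Mul(-6, Add(Add(Pow(n, 2), Mul(n, n)), -134)) = Mul(-6, Add(Add(Pow(n, 2), Pow(n, 2)), -134)) = Mul(-6, Add(Mul(2, Pow(n, 2)), -134)) = Mul(-6, Add(-134, Mul(2, Pow(n, 2)))) = Add(804, Mul(-12, Pow(n, 2))))
Add(37269, Mul(-1, Function('z')(Add(Mul(Mul(2, 2), -2), 311)))) = Add(37269, Mul(-1, Add(804, Mul(-12, Pow(Add(Mul(Mul(2, 2), -2), 311), 2))))) = Add(37269, Mul(-1, Add(804, Mul(-12, Pow(Add(Mul(4, -2), 311), 2))))) = Add(37269, Mul(-1, Add(804, Mul(-12, Pow(Add(-8, 311), 2))))) = Add(37269, Mul(-1, Add(804, Mul(-12, Pow(303, 2))))) = Add(37269, Mul(-1, Add(804, Mul(-12, 91809)))) = Add(37269, Mul(-1, Add(804, -1101708))) = Add(37269, Mul(-1, -1100904)) = Add(37269, 1100904) = 1138173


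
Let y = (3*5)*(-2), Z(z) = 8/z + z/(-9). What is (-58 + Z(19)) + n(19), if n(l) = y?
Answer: -15337/171 ≈ -89.690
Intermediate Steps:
Z(z) = 8/z - z/9 (Z(z) = 8/z + z*(-1/9) = 8/z - z/9)
y = -30 (y = 15*(-2) = -30)
n(l) = -30
(-58 + Z(19)) + n(19) = (-58 + (8/19 - 1/9*19)) - 30 = (-58 + (8*(1/19) - 19/9)) - 30 = (-58 + (8/19 - 19/9)) - 30 = (-58 - 289/171) - 30 = -10207/171 - 30 = -15337/171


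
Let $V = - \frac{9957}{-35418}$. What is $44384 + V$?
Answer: $\frac{524000823}{11806} \approx 44384.0$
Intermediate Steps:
$V = \frac{3319}{11806}$ ($V = \left(-9957\right) \left(- \frac{1}{35418}\right) = \frac{3319}{11806} \approx 0.28113$)
$44384 + V = 44384 + \frac{3319}{11806} = \frac{524000823}{11806}$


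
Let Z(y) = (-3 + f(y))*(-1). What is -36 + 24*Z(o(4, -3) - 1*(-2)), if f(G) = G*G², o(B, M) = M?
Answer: 60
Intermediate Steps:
f(G) = G³
Z(y) = 3 - y³ (Z(y) = (-3 + y³)*(-1) = 3 - y³)
-36 + 24*Z(o(4, -3) - 1*(-2)) = -36 + 24*(3 - (-3 - 1*(-2))³) = -36 + 24*(3 - (-3 + 2)³) = -36 + 24*(3 - 1*(-1)³) = -36 + 24*(3 - 1*(-1)) = -36 + 24*(3 + 1) = -36 + 24*4 = -36 + 96 = 60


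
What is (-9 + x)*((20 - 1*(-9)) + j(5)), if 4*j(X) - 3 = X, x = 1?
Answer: -248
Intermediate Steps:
j(X) = ¾ + X/4
(-9 + x)*((20 - 1*(-9)) + j(5)) = (-9 + 1)*((20 - 1*(-9)) + (¾ + (¼)*5)) = -8*((20 + 9) + (¾ + 5/4)) = -8*(29 + 2) = -8*31 = -248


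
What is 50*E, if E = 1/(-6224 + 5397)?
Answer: -50/827 ≈ -0.060459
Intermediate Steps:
E = -1/827 (E = 1/(-827) = -1/827 ≈ -0.0012092)
50*E = 50*(-1/827) = -50/827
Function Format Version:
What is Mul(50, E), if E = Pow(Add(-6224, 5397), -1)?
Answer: Rational(-50, 827) ≈ -0.060459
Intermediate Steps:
E = Rational(-1, 827) (E = Pow(-827, -1) = Rational(-1, 827) ≈ -0.0012092)
Mul(50, E) = Mul(50, Rational(-1, 827)) = Rational(-50, 827)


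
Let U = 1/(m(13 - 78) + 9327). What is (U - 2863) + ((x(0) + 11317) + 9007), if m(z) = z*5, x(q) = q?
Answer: 157183923/9002 ≈ 17461.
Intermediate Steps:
m(z) = 5*z
U = 1/9002 (U = 1/(5*(13 - 78) + 9327) = 1/(5*(-65) + 9327) = 1/(-325 + 9327) = 1/9002 ≈ 0.00011109)
(U - 2863) + ((x(0) + 11317) + 9007) = (1/9002 - 2863) + ((0 + 11317) + 9007) = -25772725/9002 + (11317 + 9007) = -25772725/9002 + 20324 = 157183923/9002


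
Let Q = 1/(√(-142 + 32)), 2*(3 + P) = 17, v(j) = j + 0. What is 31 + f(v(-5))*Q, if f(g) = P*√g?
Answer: 31 + √22/4 ≈ 32.173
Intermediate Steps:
v(j) = j
P = 11/2 (P = -3 + (½)*17 = -3 + 17/2 = 11/2 ≈ 5.5000)
f(g) = 11*√g/2
Q = -I*√110/110 (Q = 1/(√(-110)) = 1/(I*√110) = -I*√110/110 ≈ -0.095346*I)
31 + f(v(-5))*Q = 31 + (11*√(-5)/2)*(-I*√110/110) = 31 + (11*(I*√5)/2)*(-I*√110/110) = 31 + (11*I*√5/2)*(-I*√110/110) = 31 + √22/4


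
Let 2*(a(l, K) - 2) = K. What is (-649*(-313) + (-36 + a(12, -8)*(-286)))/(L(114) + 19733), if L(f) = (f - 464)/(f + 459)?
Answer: 116704629/11306659 ≈ 10.322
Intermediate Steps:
L(f) = (-464 + f)/(459 + f)
a(l, K) = 2 + K/2
(-649*(-313) + (-36 + a(12, -8)*(-286)))/(L(114) + 19733) = (-649*(-313) + (-36 + (2 + (1/2)*(-8))*(-286)))/((-464 + 114)/(459 + 114) + 19733) = (203137 + (-36 + (2 - 4)*(-286)))/(-350/573 + 19733) = (203137 + (-36 - 2*(-286)))/((1/573)*(-350) + 19733) = (203137 + (-36 + 572))/(-350/573 + 19733) = (203137 + 536)/(11306659/573) = 203673*(573/11306659) = 116704629/11306659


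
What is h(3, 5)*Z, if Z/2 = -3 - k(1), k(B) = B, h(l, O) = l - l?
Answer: 0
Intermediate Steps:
h(l, O) = 0
Z = -8 (Z = 2*(-3 - 1*1) = 2*(-3 - 1) = 2*(-4) = -8)
h(3, 5)*Z = 0*(-8) = 0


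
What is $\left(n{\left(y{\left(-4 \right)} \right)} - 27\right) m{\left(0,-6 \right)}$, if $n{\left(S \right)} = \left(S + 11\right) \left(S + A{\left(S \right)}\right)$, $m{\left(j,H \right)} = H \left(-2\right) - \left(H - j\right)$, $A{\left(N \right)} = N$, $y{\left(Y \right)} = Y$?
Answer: $-1494$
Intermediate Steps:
$m{\left(j,H \right)} = j - 3 H$ ($m{\left(j,H \right)} = - 2 H - \left(H - j\right) = j - 3 H$)
$n{\left(S \right)} = 2 S \left(11 + S\right)$ ($n{\left(S \right)} = \left(S + 11\right) \left(S + S\right) = \left(11 + S\right) 2 S = 2 S \left(11 + S\right)$)
$\left(n{\left(y{\left(-4 \right)} \right)} - 27\right) m{\left(0,-6 \right)} = \left(2 \left(-4\right) \left(11 - 4\right) - 27\right) \left(0 - -18\right) = \left(2 \left(-4\right) 7 - 27\right) \left(0 + 18\right) = \left(-56 - 27\right) 18 = \left(-83\right) 18 = -1494$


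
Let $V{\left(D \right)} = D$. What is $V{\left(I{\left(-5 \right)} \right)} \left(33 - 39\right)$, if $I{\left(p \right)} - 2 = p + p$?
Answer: $48$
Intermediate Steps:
$I{\left(p \right)} = 2 + 2 p$ ($I{\left(p \right)} = 2 + \left(p + p\right) = 2 + 2 p$)
$V{\left(I{\left(-5 \right)} \right)} \left(33 - 39\right) = \left(2 + 2 \left(-5\right)\right) \left(33 - 39\right) = \left(2 - 10\right) \left(-6\right) = \left(-8\right) \left(-6\right) = 48$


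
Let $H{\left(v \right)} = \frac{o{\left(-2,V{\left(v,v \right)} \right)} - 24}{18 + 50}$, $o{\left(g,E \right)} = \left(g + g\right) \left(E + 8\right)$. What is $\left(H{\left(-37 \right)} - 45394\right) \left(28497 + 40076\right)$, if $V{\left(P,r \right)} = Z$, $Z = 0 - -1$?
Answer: $- \frac{52918675549}{17} \approx -3.1129 \cdot 10^{9}$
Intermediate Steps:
$Z = 1$ ($Z = 0 + 1 = 1$)
$V{\left(P,r \right)} = 1$
$o{\left(g,E \right)} = 2 g \left(8 + E\right)$
$H{\left(v \right)} = - \frac{15}{17}$ ($H{\left(v \right)} = \frac{2 \left(-2\right) \left(8 + 1\right) - 24}{18 + 50} = \frac{2 \left(-2\right) 9 - 24}{68} = \left(-36 - 24\right) \frac{1}{68} = \left(-60\right) \frac{1}{68} = - \frac{15}{17}$)
$\left(H{\left(-37 \right)} - 45394\right) \left(28497 + 40076\right) = \left(- \frac{15}{17} - 45394\right) \left(28497 + 40076\right) = \left(- \frac{771713}{17}\right) 68573 = - \frac{52918675549}{17}$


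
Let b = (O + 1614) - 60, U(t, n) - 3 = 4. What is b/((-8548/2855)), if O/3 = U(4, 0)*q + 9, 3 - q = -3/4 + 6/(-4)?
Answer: -19314075/34192 ≈ -564.87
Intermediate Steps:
q = 21/4 (q = 3 - (-3/4 + 6/(-4)) = 3 - (-3*¼ + 6*(-¼)) = 3 - (-¾ - 3/2) = 3 - 1*(-9/4) = 3 + 9/4 = 21/4 ≈ 5.2500)
U(t, n) = 7 (U(t, n) = 3 + 4 = 7)
O = 549/4 (O = 3*(7*(21/4) + 9) = 3*(147/4 + 9) = 3*(183/4) = 549/4 ≈ 137.25)
b = 6765/4 (b = (549/4 + 1614) - 60 = 7005/4 - 60 = 6765/4 ≈ 1691.3)
b/((-8548/2855)) = 6765/(4*((-8548/2855))) = 6765/(4*((-8548*1/2855))) = 6765/(4*(-8548/2855)) = (6765/4)*(-2855/8548) = -19314075/34192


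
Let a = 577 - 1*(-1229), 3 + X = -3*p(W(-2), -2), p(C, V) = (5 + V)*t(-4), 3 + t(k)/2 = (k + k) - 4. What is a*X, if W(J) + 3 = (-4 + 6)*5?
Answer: 482202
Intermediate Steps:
W(J) = 7 (W(J) = -3 + (-4 + 6)*5 = -3 + 2*5 = -3 + 10 = 7)
t(k) = -14 + 4*k (t(k) = -6 + 2*((k + k) - 4) = -6 + 2*(2*k - 4) = -6 + 2*(-4 + 2*k) = -6 + (-8 + 4*k) = -14 + 4*k)
p(C, V) = -150 - 30*V (p(C, V) = (5 + V)*(-14 + 4*(-4)) = (5 + V)*(-14 - 16) = (5 + V)*(-30) = -150 - 30*V)
X = 267 (X = -3 - 3*(-150 - 30*(-2)) = -3 - 3*(-150 + 60) = -3 - 3*(-90) = -3 + 270 = 267)
a = 1806 (a = 577 + 1229 = 1806)
a*X = 1806*267 = 482202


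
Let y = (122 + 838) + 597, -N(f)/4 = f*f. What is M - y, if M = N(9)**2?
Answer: 103419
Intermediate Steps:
N(f) = -4*f**2 (N(f) = -4*f*f = -4*f**2)
y = 1557 (y = 960 + 597 = 1557)
M = 104976 (M = (-4*9**2)**2 = (-4*81)**2 = (-324)**2 = 104976)
M - y = 104976 - 1*1557 = 104976 - 1557 = 103419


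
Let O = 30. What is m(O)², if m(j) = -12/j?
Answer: 4/25 ≈ 0.16000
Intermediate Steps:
m(O)² = (-12/30)² = (-12*1/30)² = (-⅖)² = 4/25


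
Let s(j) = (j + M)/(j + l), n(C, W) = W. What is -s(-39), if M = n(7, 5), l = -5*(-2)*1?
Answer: -34/29 ≈ -1.1724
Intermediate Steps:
l = 10 (l = 10*1 = 10)
M = 5
s(j) = (5 + j)/(10 + j) (s(j) = (j + 5)/(j + 10) = (5 + j)/(10 + j))
-s(-39) = -(5 - 39)/(10 - 39) = -(-34)/(-29) = -(-1)*(-34)/29 = -1*34/29 = -34/29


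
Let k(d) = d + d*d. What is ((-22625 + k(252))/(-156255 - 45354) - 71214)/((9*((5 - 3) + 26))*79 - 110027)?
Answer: 14357424457/18168801471 ≈ 0.79022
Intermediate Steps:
k(d) = d + d**2
((-22625 + k(252))/(-156255 - 45354) - 71214)/((9*((5 - 3) + 26))*79 - 110027) = ((-22625 + 252*(1 + 252))/(-156255 - 45354) - 71214)/((9*((5 - 3) + 26))*79 - 110027) = ((-22625 + 252*253)/(-201609) - 71214)/((9*(2 + 26))*79 - 110027) = ((-22625 + 63756)*(-1/201609) - 71214)/((9*28)*79 - 110027) = (41131*(-1/201609) - 71214)/(252*79 - 110027) = (-41131/201609 - 71214)/(19908 - 110027) = -14357424457/201609/(-90119) = -14357424457/201609*(-1/90119) = 14357424457/18168801471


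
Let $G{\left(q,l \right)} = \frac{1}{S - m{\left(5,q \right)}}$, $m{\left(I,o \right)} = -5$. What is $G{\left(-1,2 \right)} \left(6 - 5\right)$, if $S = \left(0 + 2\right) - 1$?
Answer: $\frac{1}{6} \approx 0.16667$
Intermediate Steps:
$S = 1$ ($S = 2 - 1 = 1$)
$G{\left(q,l \right)} = \frac{1}{6}$ ($G{\left(q,l \right)} = \frac{1}{1 - -5} = \frac{1}{1 + 5} = \frac{1}{6}$)
$G{\left(-1,2 \right)} \left(6 - 5\right) = \frac{6 - 5}{6} = \frac{1}{6} \cdot 1 = \frac{1}{6}$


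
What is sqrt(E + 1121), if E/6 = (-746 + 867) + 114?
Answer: sqrt(2531) ≈ 50.309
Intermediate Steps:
E = 1410 (E = 6*((-746 + 867) + 114) = 6*(121 + 114) = 6*235 = 1410)
sqrt(E + 1121) = sqrt(1410 + 1121) = sqrt(2531)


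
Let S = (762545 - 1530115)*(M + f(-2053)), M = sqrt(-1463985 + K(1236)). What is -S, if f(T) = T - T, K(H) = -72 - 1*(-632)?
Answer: 3837850*I*sqrt(58537) ≈ 9.2855e+8*I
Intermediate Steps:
K(H) = 560 (K(H) = -72 + 632 = 560)
f(T) = 0
M = 5*I*sqrt(58537) (M = sqrt(-1463985 + 560) = sqrt(-1463425) = 5*I*sqrt(58537) ≈ 1209.7*I)
S = -3837850*I*sqrt(58537) (S = (762545 - 1530115)*(5*I*sqrt(58537) + 0) = -3837850*I*sqrt(58537) ≈ -9.2855e+8*I)
-S = -(-3837850)*I*sqrt(58537) = 3837850*I*sqrt(58537)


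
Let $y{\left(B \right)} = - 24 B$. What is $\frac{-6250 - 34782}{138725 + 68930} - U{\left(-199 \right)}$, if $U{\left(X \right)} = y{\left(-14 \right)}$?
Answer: $- \frac{69813112}{207655} \approx -336.2$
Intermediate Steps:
$U{\left(X \right)} = 336$ ($U{\left(X \right)} = \left(-24\right) \left(-14\right) = 336$)
$\frac{-6250 - 34782}{138725 + 68930} - U{\left(-199 \right)} = \frac{-6250 - 34782}{138725 + 68930} - 336 = - \frac{41032}{207655} - 336 = - \frac{69813112}{207655}$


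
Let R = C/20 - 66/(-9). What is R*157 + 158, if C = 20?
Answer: 4399/3 ≈ 1466.3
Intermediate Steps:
R = 25/3 (R = 20/20 - 66/(-9) = 20*(1/20) - 66*(-⅑) = 1 + 22/3 = 25/3 ≈ 8.3333)
R*157 + 158 = (25/3)*157 + 158 = 3925/3 + 158 = 4399/3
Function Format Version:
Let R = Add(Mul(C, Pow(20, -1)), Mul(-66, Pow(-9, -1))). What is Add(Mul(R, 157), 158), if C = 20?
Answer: Rational(4399, 3) ≈ 1466.3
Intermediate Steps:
R = Rational(25, 3) (R = Add(Mul(20, Pow(20, -1)), Mul(-66, Pow(-9, -1))) = Add(Mul(20, Rational(1, 20)), Mul(-66, Rational(-1, 9))) = Add(1, Rational(22, 3)) = Rational(25, 3) ≈ 8.3333)
Add(Mul(R, 157), 158) = Add(Mul(Rational(25, 3), 157), 158) = Add(Rational(3925, 3), 158) = Rational(4399, 3)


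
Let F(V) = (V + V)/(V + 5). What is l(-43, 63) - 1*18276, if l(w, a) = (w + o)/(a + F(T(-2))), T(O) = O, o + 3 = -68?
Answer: -3381402/185 ≈ -18278.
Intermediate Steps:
o = -71 (o = -3 - 68 = -71)
F(V) = 2*V/(5 + V) (F(V) = (2*V)/(5 + V) = 2*V/(5 + V))
l(w, a) = (-71 + w)/(-4/3 + a) (l(w, a) = (w - 71)/(a + 2*(-2)/(5 - 2)) = (-71 + w)/(a + 2*(-2)/3) = (-71 + w)/(a + 2*(-2)*(1/3)) = (-71 + w)/(a - 4/3) = (-71 + w)/(-4/3 + a))
l(-43, 63) - 1*18276 = 3*(-71 - 43)/(-4 + 3*63) - 1*18276 = 3*(-114)/(-4 + 189) - 18276 = 3*(-114)/185 - 18276 = 3*(1/185)*(-114) - 18276 = -342/185 - 18276 = -3381402/185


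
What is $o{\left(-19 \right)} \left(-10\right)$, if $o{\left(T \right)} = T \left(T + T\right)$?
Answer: $-7220$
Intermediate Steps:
$o{\left(T \right)} = 2 T^{2}$ ($o{\left(T \right)} = T 2 T = 2 T^{2}$)
$o{\left(-19 \right)} \left(-10\right) = 2 \left(-19\right)^{2} \left(-10\right) = 2 \cdot 361 \left(-10\right) = 722 \left(-10\right) = -7220$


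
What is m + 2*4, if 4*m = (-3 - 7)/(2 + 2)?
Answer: 59/8 ≈ 7.3750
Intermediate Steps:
m = -5/8 (m = ((-3 - 7)/(2 + 2))/4 = (-10/4)/4 = (-10*¼)/4 = (¼)*(-5/2) = -5/8 ≈ -0.62500)
m + 2*4 = -5/8 + 2*4 = -5/8 + 8 = 59/8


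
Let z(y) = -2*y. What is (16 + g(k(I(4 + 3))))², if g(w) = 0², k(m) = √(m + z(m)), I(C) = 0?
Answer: 256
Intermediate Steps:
k(m) = √(-m) (k(m) = √(m - 2*m) = √(-m))
g(w) = 0
(16 + g(k(I(4 + 3))))² = (16 + 0)² = 16² = 256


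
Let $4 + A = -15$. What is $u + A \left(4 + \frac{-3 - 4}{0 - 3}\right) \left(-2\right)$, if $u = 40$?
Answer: $\frac{842}{3} \approx 280.67$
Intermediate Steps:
$A = -19$ ($A = -4 - 15 = -19$)
$u + A \left(4 + \frac{-3 - 4}{0 - 3}\right) \left(-2\right) = 40 - 19 \left(4 + \frac{-3 - 4}{0 - 3}\right) \left(-2\right) = 40 - 19 \left(4 - \frac{7}{-3}\right) \left(-2\right) = 40 - 19 \left(4 - - \frac{7}{3}\right) \left(-2\right) = 40 - 19 \left(4 + \frac{7}{3}\right) \left(-2\right) = 40 - 19 \cdot \frac{19}{3} \left(-2\right) = 40 - - \frac{722}{3} = 40 + \frac{722}{3} = \frac{842}{3}$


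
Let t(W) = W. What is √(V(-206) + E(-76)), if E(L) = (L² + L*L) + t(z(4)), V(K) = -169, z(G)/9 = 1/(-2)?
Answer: √45514/2 ≈ 106.67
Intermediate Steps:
z(G) = -9/2 (z(G) = 9/(-2) = 9*(-½) = -9/2)
E(L) = -9/2 + 2*L² (E(L) = (L² + L*L) - 9/2 = (L² + L²) - 9/2 = 2*L² - 9/2 = -9/2 + 2*L²)
√(V(-206) + E(-76)) = √(-169 + (-9/2 + 2*(-76)²)) = √(-169 + (-9/2 + 2*5776)) = √(-169 + (-9/2 + 11552)) = √(-169 + 23095/2) = √(22757/2) = √45514/2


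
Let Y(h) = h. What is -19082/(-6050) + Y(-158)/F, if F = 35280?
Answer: 33612853/10672200 ≈ 3.1496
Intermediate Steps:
-19082/(-6050) + Y(-158)/F = -19082/(-6050) - 158/35280 = -19082*(-1/6050) - 158*1/35280 = 9541/3025 - 79/17640 = 33612853/10672200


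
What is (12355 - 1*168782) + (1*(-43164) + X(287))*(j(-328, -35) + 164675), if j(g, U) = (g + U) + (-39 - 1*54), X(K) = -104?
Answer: -7105584119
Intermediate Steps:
j(g, U) = -93 + U + g (j(g, U) = (U + g) + (-39 - 54) = (U + g) - 93 = -93 + U + g)
(12355 - 1*168782) + (1*(-43164) + X(287))*(j(-328, -35) + 164675) = (12355 - 1*168782) + (1*(-43164) - 104)*((-93 - 35 - 328) + 164675) = (12355 - 168782) + (-43164 - 104)*(-456 + 164675) = -156427 - 43268*164219 = -156427 - 7105427692 = -7105584119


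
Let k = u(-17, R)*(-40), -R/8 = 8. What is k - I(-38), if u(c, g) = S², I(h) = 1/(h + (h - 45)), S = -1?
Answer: -4839/121 ≈ -39.992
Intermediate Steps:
R = -64 (R = -8*8 = -64)
I(h) = 1/(-45 + 2*h) (I(h) = 1/(h + (-45 + h)) = 1/(-45 + 2*h))
u(c, g) = 1 (u(c, g) = (-1)² = 1)
k = -40 (k = 1*(-40) = -40)
k - I(-38) = -40 - 1/(-45 + 2*(-38)) = -40 - 1/(-45 - 76) = -40 - 1/(-121) = -40 - 1*(-1/121) = -40 + 1/121 = -4839/121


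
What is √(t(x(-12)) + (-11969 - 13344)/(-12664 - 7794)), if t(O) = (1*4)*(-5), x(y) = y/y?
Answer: I*√7852741926/20458 ≈ 4.3316*I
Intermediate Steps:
x(y) = 1
t(O) = -20 (t(O) = 4*(-5) = -20)
√(t(x(-12)) + (-11969 - 13344)/(-12664 - 7794)) = √(-20 + (-11969 - 13344)/(-12664 - 7794)) = √(-20 - 25313/(-20458)) = √(-20 - 25313*(-1/20458)) = √(-20 + 25313/20458) = √(-383847/20458) = I*√7852741926/20458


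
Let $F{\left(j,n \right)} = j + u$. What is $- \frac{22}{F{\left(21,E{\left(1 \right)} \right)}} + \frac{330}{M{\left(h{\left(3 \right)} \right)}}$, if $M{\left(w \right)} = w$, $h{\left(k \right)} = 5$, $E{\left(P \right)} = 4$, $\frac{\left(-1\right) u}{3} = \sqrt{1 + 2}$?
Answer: $\frac{4477}{69} - \frac{11 \sqrt{3}}{69} \approx 64.608$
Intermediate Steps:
$u = - 3 \sqrt{3}$ ($u = - 3 \sqrt{1 + 2} = - 3 \sqrt{3} \approx -5.1962$)
$F{\left(j,n \right)} = j - 3 \sqrt{3}$
$- \frac{22}{F{\left(21,E{\left(1 \right)} \right)}} + \frac{330}{M{\left(h{\left(3 \right)} \right)}} = - \frac{22}{21 - 3 \sqrt{3}} + \frac{330}{5} = - \frac{22}{21 - 3 \sqrt{3}} + 330 \cdot \frac{1}{5} = - \frac{22}{21 - 3 \sqrt{3}} + 66 = 66 - \frac{22}{21 - 3 \sqrt{3}}$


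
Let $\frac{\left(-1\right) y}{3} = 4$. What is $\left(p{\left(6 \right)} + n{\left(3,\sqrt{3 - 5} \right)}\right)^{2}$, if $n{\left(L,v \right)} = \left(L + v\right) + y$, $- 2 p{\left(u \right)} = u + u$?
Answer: $\left(15 - i \sqrt{2}\right)^{2} \approx 223.0 - 42.426 i$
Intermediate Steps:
$y = -12$ ($y = \left(-3\right) 4 = -12$)
$p{\left(u \right)} = - u$ ($p{\left(u \right)} = - \frac{u + u}{2} = - \frac{2 u}{2} = - u$)
$n{\left(L,v \right)} = -12 + L + v$ ($n{\left(L,v \right)} = \left(L + v\right) - 12 = -12 + L + v$)
$\left(p{\left(6 \right)} + n{\left(3,\sqrt{3 - 5} \right)}\right)^{2} = \left(\left(-1\right) 6 + \left(-12 + 3 + \sqrt{3 - 5}\right)\right)^{2} = \left(-6 + \left(-12 + 3 + \sqrt{-2}\right)\right)^{2} = \left(-6 + \left(-12 + 3 + i \sqrt{2}\right)\right)^{2} = \left(-6 - \left(9 - i \sqrt{2}\right)\right)^{2} = \left(-15 + i \sqrt{2}\right)^{2}$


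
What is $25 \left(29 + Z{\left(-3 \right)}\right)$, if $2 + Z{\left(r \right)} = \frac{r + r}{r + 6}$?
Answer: $625$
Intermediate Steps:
$Z{\left(r \right)} = -2 + \frac{2 r}{6 + r}$ ($Z{\left(r \right)} = -2 + \frac{r + r}{r + 6} = -2 + \frac{2 r}{6 + r}$)
$25 \left(29 + Z{\left(-3 \right)}\right) = 25 \left(29 - \frac{12}{6 - 3}\right) = 25 \left(29 - \frac{12}{3}\right) = 25 \left(29 - 4\right) = 25 \cdot 25 = 625$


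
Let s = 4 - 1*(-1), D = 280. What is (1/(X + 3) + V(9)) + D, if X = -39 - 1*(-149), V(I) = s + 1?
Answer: 32319/113 ≈ 286.01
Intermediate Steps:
s = 5 (s = 4 + 1 = 5)
V(I) = 6 (V(I) = 5 + 1 = 6)
X = 110 (X = -39 + 149 = 110)
(1/(X + 3) + V(9)) + D = (1/(110 + 3) + 6) + 280 = (1/113 + 6) + 280 = 679/113 + 280 = 32319/113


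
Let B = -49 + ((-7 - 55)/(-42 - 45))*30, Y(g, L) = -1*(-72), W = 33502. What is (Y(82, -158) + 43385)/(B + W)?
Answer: 1260253/970757 ≈ 1.2982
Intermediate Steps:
Y(g, L) = 72
B = -801/29 (B = -49 - 62/(-87)*30 = -49 - 62*(-1/87)*30 = -49 + (62/87)*30 = -49 + 620/29 = -801/29 ≈ -27.621)
(Y(82, -158) + 43385)/(B + W) = (72 + 43385)/(-801/29 + 33502) = 43457/(970757/29) = 43457*(29/970757) = 1260253/970757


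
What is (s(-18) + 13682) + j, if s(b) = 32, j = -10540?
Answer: 3174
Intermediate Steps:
(s(-18) + 13682) + j = (32 + 13682) - 10540 = 13714 - 10540 = 3174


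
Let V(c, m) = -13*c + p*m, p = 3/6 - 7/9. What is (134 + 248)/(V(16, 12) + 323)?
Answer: 1146/335 ≈ 3.4209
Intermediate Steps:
p = -5/18 (p = 3*(1/6) - 7*1/9 = 1/2 - 7/9 = -5/18 ≈ -0.27778)
V(c, m) = -13*c - 5*m/18
(134 + 248)/(V(16, 12) + 323) = (134 + 248)/((-13*16 - 5/18*12) + 323) = 382/((-208 - 10/3) + 323) = 382/(-634/3 + 323) = 382/(335/3) = 382*(3/335) = 1146/335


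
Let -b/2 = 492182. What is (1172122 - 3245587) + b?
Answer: -3057829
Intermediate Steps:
b = -984364 (b = -2*492182 = -984364)
(1172122 - 3245587) + b = (1172122 - 3245587) - 984364 = -2073465 - 984364 = -3057829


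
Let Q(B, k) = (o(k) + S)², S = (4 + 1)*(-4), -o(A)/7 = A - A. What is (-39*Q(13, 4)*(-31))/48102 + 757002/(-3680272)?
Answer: 145280519083/14752370312 ≈ 9.8479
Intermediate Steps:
o(A) = 0 (o(A) = -7*(A - A) = -7*0 = 0)
S = -20 (S = 5*(-4) = -20)
Q(B, k) = 400 (Q(B, k) = (0 - 20)² = (-20)² = 400)
(-39*Q(13, 4)*(-31))/48102 + 757002/(-3680272) = (-39*400*(-31))/48102 + 757002/(-3680272) = -15600*(-31)*(1/48102) + 757002*(-1/3680272) = 483600*(1/48102) - 378501/1840136 = 80600/8017 - 378501/1840136 = 145280519083/14752370312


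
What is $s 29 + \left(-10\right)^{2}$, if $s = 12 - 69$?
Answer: $-1553$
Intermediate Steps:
$s = -57$ ($s = 12 - 69 = -57$)
$s 29 + \left(-10\right)^{2} = \left(-57\right) 29 + \left(-10\right)^{2} = -1653 + 100 = -1553$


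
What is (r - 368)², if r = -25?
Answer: 154449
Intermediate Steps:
(r - 368)² = (-25 - 368)² = (-393)² = 154449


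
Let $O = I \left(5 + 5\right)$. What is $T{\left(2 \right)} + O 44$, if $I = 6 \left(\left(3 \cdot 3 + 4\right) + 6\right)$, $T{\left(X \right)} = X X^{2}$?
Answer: $50168$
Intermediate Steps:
$T{\left(X \right)} = X^{3}$
$I = 114$ ($I = 6 \left(\left(9 + 4\right) + 6\right) = 6 \left(13 + 6\right) = 6 \cdot 19 = 114$)
$O = 1140$ ($O = 114 \left(5 + 5\right) = 114 \cdot 10 = 1140$)
$T{\left(2 \right)} + O 44 = 2^{3} + 1140 \cdot 44 = 8 + 50160 = 50168$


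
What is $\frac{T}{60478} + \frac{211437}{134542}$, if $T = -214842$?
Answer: $- \frac{8058992739}{4068415538} \approx -1.9809$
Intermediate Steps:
$\frac{T}{60478} + \frac{211437}{134542} = - \frac{214842}{60478} + \frac{211437}{134542} = \left(-214842\right) \frac{1}{60478} + 211437 \cdot \frac{1}{134542} = - \frac{107421}{30239} + \frac{211437}{134542} = - \frac{8058992739}{4068415538}$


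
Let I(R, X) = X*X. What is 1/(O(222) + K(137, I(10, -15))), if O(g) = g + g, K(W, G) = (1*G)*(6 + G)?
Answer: 1/52419 ≈ 1.9077e-5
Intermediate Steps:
I(R, X) = X²
K(W, G) = G*(6 + G)
O(g) = 2*g
1/(O(222) + K(137, I(10, -15))) = 1/(2*222 + (-15)²*(6 + (-15)²)) = 1/(444 + 225*(6 + 225)) = 1/(444 + 225*231) = 1/(444 + 51975) = 1/52419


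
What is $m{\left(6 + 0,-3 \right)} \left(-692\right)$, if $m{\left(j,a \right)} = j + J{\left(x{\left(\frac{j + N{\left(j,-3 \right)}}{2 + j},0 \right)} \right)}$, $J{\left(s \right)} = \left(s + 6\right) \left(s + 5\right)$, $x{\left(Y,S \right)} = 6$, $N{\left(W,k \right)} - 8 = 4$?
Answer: $-95496$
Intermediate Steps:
$N{\left(W,k \right)} = 12$ ($N{\left(W,k \right)} = 8 + 4 = 12$)
$J{\left(s \right)} = \left(5 + s\right) \left(6 + s\right)$ ($J{\left(s \right)} = \left(6 + s\right) \left(5 + s\right) = \left(5 + s\right) \left(6 + s\right)$)
$m{\left(j,a \right)} = 132 + j$ ($m{\left(j,a \right)} = j + \left(30 + 6^{2} + 11 \cdot 6\right) = j + \left(30 + 36 + 66\right) = j + 132 = 132 + j$)
$m{\left(6 + 0,-3 \right)} \left(-692\right) = \left(132 + \left(6 + 0\right)\right) \left(-692\right) = \left(132 + 6\right) \left(-692\right) = 138 \left(-692\right) = -95496$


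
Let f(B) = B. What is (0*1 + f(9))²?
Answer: 81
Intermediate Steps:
(0*1 + f(9))² = (0*1 + 9)² = (0 + 9)² = 9² = 81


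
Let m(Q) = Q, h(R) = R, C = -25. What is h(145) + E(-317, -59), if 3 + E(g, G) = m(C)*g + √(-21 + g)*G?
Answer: 8067 - 767*I*√2 ≈ 8067.0 - 1084.7*I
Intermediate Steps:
E(g, G) = -3 - 25*g + G*√(-21 + g) (E(g, G) = -3 + (-25*g + √(-21 + g)*G) = -3 + (-25*g + G*√(-21 + g)) = -3 - 25*g + G*√(-21 + g))
h(145) + E(-317, -59) = 145 + (-3 - 25*(-317) - 59*√(-21 - 317)) = 145 + (-3 + 7925 - 767*I*√2) = 145 + (7922 - 767*I*√2) = 8067 - 767*I*√2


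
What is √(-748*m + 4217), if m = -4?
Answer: 9*√89 ≈ 84.906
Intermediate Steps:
√(-748*m + 4217) = √(-748*(-4) + 4217) = √(2992 + 4217) = √7209 = 9*√89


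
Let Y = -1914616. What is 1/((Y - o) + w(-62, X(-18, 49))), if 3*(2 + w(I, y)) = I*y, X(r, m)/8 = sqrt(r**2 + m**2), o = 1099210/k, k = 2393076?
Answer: -18647383313821006/35701898834903556780043 + 8051301360320*sqrt(109)/35701898834903556780043 ≈ -5.1995e-7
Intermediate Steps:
o = 78515/170934 (o = 1099210/2393076 = 1099210*(1/2393076) = 78515/170934 ≈ 0.45933)
X(r, m) = 8*sqrt(m**2 + r**2) (X(r, m) = 8*sqrt(r**2 + m**2) = 8*sqrt(m**2 + r**2))
w(I, y) = -2 + I*y/3 (w(I, y) = -2 + (I*y)/3 = -2 + I*y/3)
1/((Y - o) + w(-62, X(-18, 49))) = 1/((-1914616 - 1*78515/170934) + (-2 + (1/3)*(-62)*(8*sqrt(49**2 + (-18)**2)))) = 1/((-1914616 - 78515/170934) + (-2 + (1/3)*(-62)*(8*sqrt(2401 + 324)))) = 1/(-327273049859/170934 + (-2 + (1/3)*(-62)*(8*sqrt(2725)))) = 1/(-327273049859/170934 + (-2 + (1/3)*(-62)*(8*(5*sqrt(109))))) = 1/(-327273049859/170934 + (-2 + (1/3)*(-62)*(40*sqrt(109)))) = 1/(-327273049859/170934 + (-2 - 2480*sqrt(109)/3)) = 1/(-327273391727/170934 - 2480*sqrt(109)/3)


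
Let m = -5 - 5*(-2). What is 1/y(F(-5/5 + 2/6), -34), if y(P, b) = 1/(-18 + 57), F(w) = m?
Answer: 39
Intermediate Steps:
m = 5 (m = -5 + 10 = 5)
F(w) = 5
y(P, b) = 1/39
1/y(F(-5/5 + 2/6), -34) = 1/(1/39) = 39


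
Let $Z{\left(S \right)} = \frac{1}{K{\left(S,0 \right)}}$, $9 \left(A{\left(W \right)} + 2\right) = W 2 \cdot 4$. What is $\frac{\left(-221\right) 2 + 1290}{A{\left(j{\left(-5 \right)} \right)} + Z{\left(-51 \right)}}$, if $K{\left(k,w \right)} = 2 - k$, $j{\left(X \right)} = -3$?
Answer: $- \frac{134832}{739} \approx -182.45$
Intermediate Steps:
$A{\left(W \right)} = -2 + \frac{8 W}{9}$ ($A{\left(W \right)} = -2 + \frac{W 2 \cdot 4}{9} = -2 + \frac{2 W 4}{9} = -2 + \frac{8 W}{9}$)
$Z{\left(S \right)} = \frac{1}{2 - S}$
$\frac{\left(-221\right) 2 + 1290}{A{\left(j{\left(-5 \right)} \right)} + Z{\left(-51 \right)}} = \frac{\left(-221\right) 2 + 1290}{\left(-2 + \frac{8}{9} \left(-3\right)\right) - \frac{1}{-2 - 51}} = \frac{-442 + 1290}{\left(-2 - \frac{8}{3}\right) - \frac{1}{-53}} = \frac{848}{- \frac{14}{3} - - \frac{1}{53}} = \frac{848}{- \frac{14}{3} + \frac{1}{53}} = \frac{848}{- \frac{739}{159}} = 848 \left(- \frac{159}{739}\right) = - \frac{134832}{739}$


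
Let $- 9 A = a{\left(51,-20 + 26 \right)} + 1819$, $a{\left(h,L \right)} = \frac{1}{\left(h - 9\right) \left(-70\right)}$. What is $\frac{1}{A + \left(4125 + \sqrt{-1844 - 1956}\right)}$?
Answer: $\frac{144554657940}{567211893253099} - \frac{7001316000 i \sqrt{38}}{10777025971808881} \approx 0.00025485 - 4.0047 \cdot 10^{-6} i$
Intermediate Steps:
$a{\left(h,L \right)} = - \frac{1}{70 \left(-9 + h\right)}$ ($a{\left(h,L \right)} = \frac{1}{-9 + h} \left(- \frac{1}{70}\right) = - \frac{1}{70 \left(-9 + h\right)}$)
$A = - \frac{5347859}{26460}$ ($A = - \frac{- \frac{1}{-630 + 70 \cdot 51} + 1819}{9} = - \frac{- \frac{1}{-630 + 3570} + 1819}{9} = - \frac{- \frac{1}{2940} + 1819}{9} = \left(- \frac{1}{9}\right) \frac{5347859}{2940} = - \frac{5347859}{26460} \approx -202.11$)
$\frac{1}{A + \left(4125 + \sqrt{-1844 - 1956}\right)} = \frac{1}{- \frac{5347859}{26460} + \left(4125 + \sqrt{-1844 - 1956}\right)} = \frac{1}{- \frac{5347859}{26460} + \left(4125 + \sqrt{-3800}\right)} = \frac{1}{- \frac{5347859}{26460} + \left(4125 + 10 i \sqrt{38}\right)} = \frac{1}{\frac{103799641}{26460} + 10 i \sqrt{38}}$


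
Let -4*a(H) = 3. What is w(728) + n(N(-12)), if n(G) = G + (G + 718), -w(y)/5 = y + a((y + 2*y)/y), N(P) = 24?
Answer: -11481/4 ≈ -2870.3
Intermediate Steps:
a(H) = -¾ (a(H) = -¼*3 = -¾)
w(y) = 15/4 - 5*y (w(y) = -5*(y - ¾) = -5*(-¾ + y) = 15/4 - 5*y)
n(G) = 718 + 2*G (n(G) = G + (718 + G) = 718 + 2*G)
w(728) + n(N(-12)) = (15/4 - 5*728) + (718 + 2*24) = (15/4 - 3640) + (718 + 48) = -14545/4 + 766 = -11481/4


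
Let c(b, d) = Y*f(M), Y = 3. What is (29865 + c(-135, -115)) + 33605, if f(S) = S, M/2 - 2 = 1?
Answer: 63488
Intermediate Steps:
M = 6 (M = 4 + 2*1 = 4 + 2 = 6)
c(b, d) = 18 (c(b, d) = 3*6 = 18)
(29865 + c(-135, -115)) + 33605 = (29865 + 18) + 33605 = 29883 + 33605 = 63488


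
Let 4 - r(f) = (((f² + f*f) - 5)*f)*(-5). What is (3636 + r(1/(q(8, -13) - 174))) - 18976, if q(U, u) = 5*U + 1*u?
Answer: -48714616513/3176523 ≈ -15336.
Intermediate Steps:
q(U, u) = u + 5*U (q(U, u) = 5*U + u = u + 5*U)
r(f) = 4 + 5*f*(-5 + 2*f²) (r(f) = 4 - ((f² + f*f) - 5)*f*(-5) = 4 - ((f² + f²) - 5)*f*(-5) = 4 - (2*f² - 5)*f*(-5) = 4 - (-5 + 2*f²)*f*(-5) = 4 - f*(-5 + 2*f²)*(-5) = 4 - (-5)*f*(-5 + 2*f²) = 4 + 5*f*(-5 + 2*f²))
(3636 + r(1/(q(8, -13) - 174))) - 18976 = (3636 + (4 - 25/((-13 + 5*8) - 174) + 10*(1/((-13 + 5*8) - 174))³)) - 18976 = (3636 + (4 - 25/((-13 + 40) - 174) + 10*(1/((-13 + 40) - 174))³)) - 18976 = (3636 + (4 - 25/(27 - 174) + 10*(1/(27 - 174))³)) - 18976 = (3636 + (4 - 25/(-147) + 10*(1/(-147))³)) - 18976 = (3636 + (4 - 25*(-1/147) + 10*(-1/147)³)) - 18976 = (3636 + (4 + 25/147 + 10*(-1/3176523))) - 18976 = (3636 + (4 + 25/147 - 10/3176523)) - 18976 = (3636 + 13246307/3176523) - 18976 = 11563083935/3176523 - 18976 = -48714616513/3176523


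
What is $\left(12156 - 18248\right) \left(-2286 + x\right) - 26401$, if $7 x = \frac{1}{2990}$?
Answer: $\frac{145462565569}{10465} \approx 1.39 \cdot 10^{7}$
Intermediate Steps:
$x = \frac{1}{20930}$ ($x = \frac{1}{7 \cdot 2990} = \frac{1}{7} \cdot \frac{1}{2990} = \frac{1}{20930} \approx 4.7778 \cdot 10^{-5}$)
$\left(12156 - 18248\right) \left(-2286 + x\right) - 26401 = \left(12156 - 18248\right) \left(-2286 + \frac{1}{20930}\right) - 26401 = \left(-6092\right) \left(- \frac{47845979}{20930}\right) - 26401 = \frac{145738852034}{10465} - 26401 = \frac{145462565569}{10465}$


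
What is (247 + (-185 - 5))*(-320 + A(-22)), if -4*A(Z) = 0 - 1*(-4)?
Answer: -18297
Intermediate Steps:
A(Z) = -1 (A(Z) = -(0 - 1*(-4))/4 = -(0 + 4)/4 = -¼*4 = -1)
(247 + (-185 - 5))*(-320 + A(-22)) = (247 + (-185 - 5))*(-320 - 1) = (247 - 190)*(-321) = 57*(-321) = -18297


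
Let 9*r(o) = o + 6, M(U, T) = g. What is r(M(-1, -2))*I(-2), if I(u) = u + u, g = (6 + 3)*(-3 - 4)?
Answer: 76/3 ≈ 25.333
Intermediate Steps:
g = -63 (g = 9*(-7) = -63)
M(U, T) = -63
r(o) = ⅔ + o/9 (r(o) = (o + 6)/9 = (6 + o)/9 = ⅔ + o/9)
I(u) = 2*u
r(M(-1, -2))*I(-2) = (⅔ + (⅑)*(-63))*(2*(-2)) = (⅔ - 7)*(-4) = -19/3*(-4) = 76/3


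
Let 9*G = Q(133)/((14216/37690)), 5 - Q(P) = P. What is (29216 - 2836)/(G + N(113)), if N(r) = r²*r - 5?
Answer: 105473835/5768892179 ≈ 0.018283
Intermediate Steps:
Q(P) = 5 - P
G = -603040/15993 (G = ((5 - 1*133)/((14216/37690)))/9 = ((5 - 133)/((14216*(1/37690))))/9 = (-128/7108/18845)/9 = (-128*18845/7108)/9 = (⅑)*(-603040/1777) = -603040/15993 ≈ -37.706)
N(r) = -5 + r³ (N(r) = r³ - 5 = -5 + r³)
(29216 - 2836)/(G + N(113)) = (29216 - 2836)/(-603040/15993 + (-5 + 113³)) = 26380/(-603040/15993 + (-5 + 1442897)) = 26380/(-603040/15993 + 1442892) = 26380/(23075568716/15993) = 26380*(15993/23075568716) = 105473835/5768892179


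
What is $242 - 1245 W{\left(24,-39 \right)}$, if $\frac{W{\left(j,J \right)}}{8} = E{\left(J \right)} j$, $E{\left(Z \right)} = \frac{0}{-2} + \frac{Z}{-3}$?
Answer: $-3107278$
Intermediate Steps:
$E{\left(Z \right)} = - \frac{Z}{3}$ ($E{\left(Z \right)} = 0 \left(- \frac{1}{2}\right) + Z \left(- \frac{1}{3}\right) = 0 - \frac{Z}{3} = - \frac{Z}{3}$)
$W{\left(j,J \right)} = - \frac{8 J j}{3}$ ($W{\left(j,J \right)} = 8 - \frac{J}{3} j = 8 \left(- \frac{J j}{3}\right) = - \frac{8 J j}{3}$)
$242 - 1245 W{\left(24,-39 \right)} = 242 - 1245 \left(\left(- \frac{8}{3}\right) \left(-39\right) 24\right) = 242 - 3107520 = -3107278$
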